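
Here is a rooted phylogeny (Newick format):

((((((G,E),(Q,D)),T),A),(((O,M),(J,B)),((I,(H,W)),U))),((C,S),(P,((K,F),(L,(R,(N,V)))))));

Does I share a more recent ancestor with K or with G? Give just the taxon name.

The MRCA of I and G subtends (((((G,E),(Q,D)),T),A),(((O,M),(J,B)),((I,(H,W)),U))) (14 taxa).
The MRCA of I and K is the root, subtending the entire tree (23 taxa).
The first is nested inside the second, so I shares a more recent common ancestor with G.

G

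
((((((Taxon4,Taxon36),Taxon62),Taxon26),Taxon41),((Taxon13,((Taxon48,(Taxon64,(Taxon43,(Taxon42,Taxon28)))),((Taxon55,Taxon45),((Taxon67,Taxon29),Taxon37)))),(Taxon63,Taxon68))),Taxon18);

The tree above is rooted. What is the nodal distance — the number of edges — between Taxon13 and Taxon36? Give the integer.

The MRCA of Taxon13 and Taxon36 is the node subtending (((((Taxon4,Taxon36),Taxon62),Taxon26),Taxon41),((Taxon13,((Taxon48,(Taxon64,(Taxon43,(Taxon42,Taxon28)))),((Taxon55,Taxon45),((Taxon67,Taxon29),Taxon37)))),(Taxon63,Taxon68))).
From Taxon13 up to that node: 3 branches. From Taxon36 up to the same node: 5 branches. Total: 3 + 5 = 8.

8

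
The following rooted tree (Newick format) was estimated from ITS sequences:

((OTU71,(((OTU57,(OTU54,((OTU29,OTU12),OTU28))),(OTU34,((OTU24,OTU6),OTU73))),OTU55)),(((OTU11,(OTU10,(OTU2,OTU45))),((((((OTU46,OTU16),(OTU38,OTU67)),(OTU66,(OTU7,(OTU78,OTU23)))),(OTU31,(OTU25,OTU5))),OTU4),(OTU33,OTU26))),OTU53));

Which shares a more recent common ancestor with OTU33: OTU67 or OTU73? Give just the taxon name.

The MRCA of OTU33 and OTU67 subtends ((((((OTU46,OTU16),(OTU38,OTU67)),(OTU66,(OTU7,(OTU78,OTU23)))),(OTU31,(OTU25,OTU5))),OTU4),(OTU33,OTU26)) (14 taxa).
The MRCA of OTU33 and OTU73 is the root, subtending the entire tree (30 taxa).
The first is nested inside the second, so OTU33 shares a more recent common ancestor with OTU67.

OTU67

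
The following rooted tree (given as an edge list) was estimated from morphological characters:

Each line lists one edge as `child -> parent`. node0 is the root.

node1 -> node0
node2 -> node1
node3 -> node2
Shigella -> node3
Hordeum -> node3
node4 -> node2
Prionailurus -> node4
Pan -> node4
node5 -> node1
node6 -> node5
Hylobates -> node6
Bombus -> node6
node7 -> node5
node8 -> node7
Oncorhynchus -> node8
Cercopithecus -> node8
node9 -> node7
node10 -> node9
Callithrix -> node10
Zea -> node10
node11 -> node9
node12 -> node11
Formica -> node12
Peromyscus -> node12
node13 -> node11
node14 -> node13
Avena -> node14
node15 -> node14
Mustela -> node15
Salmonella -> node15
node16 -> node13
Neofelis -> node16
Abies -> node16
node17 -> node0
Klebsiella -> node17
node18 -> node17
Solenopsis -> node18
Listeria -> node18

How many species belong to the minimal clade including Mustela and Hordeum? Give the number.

The MRCA of Mustela and Hordeum is the node subtending (((Shigella,Hordeum),(Prionailurus,Pan)),((Hylobates,Bombus),((Oncorhynchus,Cercopithecus),((Callithrix,Zea),((Formica,Peromyscus),((Avena,(Mustela,Salmonella)),(Neofelis,Abies))))))).
That clade contains 17 terminal taxa: Abies, Avena, Bombus, Callithrix, Cercopithecus, Formica, Hordeum, Hylobates, Mustela, Neofelis, Oncorhynchus, Pan, Peromyscus, Prionailurus, Salmonella, Shigella, Zea.

17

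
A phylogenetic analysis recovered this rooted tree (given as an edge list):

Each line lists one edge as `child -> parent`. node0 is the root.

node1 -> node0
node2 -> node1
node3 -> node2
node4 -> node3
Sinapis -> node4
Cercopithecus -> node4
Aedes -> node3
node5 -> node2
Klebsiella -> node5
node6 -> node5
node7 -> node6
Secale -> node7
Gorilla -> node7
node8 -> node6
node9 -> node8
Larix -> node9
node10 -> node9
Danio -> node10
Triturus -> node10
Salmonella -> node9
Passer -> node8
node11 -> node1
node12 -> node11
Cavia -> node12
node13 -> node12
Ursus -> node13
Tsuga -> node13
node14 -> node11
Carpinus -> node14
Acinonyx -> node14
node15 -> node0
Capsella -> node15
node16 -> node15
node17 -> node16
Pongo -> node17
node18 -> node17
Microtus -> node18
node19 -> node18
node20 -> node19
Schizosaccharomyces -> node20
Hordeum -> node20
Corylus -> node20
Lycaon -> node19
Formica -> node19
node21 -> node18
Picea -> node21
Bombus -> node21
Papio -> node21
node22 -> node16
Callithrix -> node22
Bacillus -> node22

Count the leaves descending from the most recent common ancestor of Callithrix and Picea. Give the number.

12

The MRCA of Callithrix and Picea is the node subtending ((Pongo,(Microtus,((Schizosaccharomyces,Hordeum,Corylus),Lycaon,Formica),(Picea,Bombus,Papio))),(Callithrix,Bacillus)).
That clade contains 12 terminal taxa: Bacillus, Bombus, Callithrix, Corylus, Formica, Hordeum, Lycaon, Microtus, Papio, Picea, Pongo, Schizosaccharomyces.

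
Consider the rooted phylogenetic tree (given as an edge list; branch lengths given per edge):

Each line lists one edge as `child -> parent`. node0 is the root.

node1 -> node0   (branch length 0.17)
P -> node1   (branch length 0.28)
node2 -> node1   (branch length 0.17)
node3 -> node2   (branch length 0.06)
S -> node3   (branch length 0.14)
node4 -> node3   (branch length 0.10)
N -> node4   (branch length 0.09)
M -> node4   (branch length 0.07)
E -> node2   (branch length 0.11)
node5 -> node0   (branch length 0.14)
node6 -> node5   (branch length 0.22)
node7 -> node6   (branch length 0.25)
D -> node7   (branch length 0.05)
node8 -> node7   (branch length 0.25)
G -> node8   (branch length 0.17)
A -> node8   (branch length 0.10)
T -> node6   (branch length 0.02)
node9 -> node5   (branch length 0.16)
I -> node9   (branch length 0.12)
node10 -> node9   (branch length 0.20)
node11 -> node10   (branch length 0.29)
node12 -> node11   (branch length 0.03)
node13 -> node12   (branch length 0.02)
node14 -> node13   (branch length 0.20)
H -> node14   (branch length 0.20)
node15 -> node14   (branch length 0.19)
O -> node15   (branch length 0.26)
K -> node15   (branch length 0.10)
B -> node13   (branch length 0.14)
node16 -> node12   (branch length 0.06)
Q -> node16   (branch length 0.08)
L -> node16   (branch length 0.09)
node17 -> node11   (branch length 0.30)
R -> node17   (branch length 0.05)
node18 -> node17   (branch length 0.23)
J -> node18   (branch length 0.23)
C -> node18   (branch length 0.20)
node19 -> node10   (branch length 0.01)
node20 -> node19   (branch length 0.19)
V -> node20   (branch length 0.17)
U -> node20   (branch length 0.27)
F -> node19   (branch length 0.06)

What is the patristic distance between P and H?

The path runs P → … → MRCA → … → H; the MRCA is the root of the tree.
Branch lengths along that path: 0.28 + 0.17 + 0.14 + 0.16 + 0.20 + 0.29 + 0.03 + 0.02 + 0.20 + 0.20 = 1.69.

1.69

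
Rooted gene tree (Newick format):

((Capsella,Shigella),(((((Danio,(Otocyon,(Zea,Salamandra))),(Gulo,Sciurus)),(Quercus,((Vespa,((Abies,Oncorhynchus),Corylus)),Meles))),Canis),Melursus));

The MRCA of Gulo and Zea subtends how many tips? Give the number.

The MRCA of Gulo and Zea is the node subtending ((Danio,(Otocyon,(Zea,Salamandra))),(Gulo,Sciurus)).
That clade contains 6 terminal taxa: Danio, Gulo, Otocyon, Salamandra, Sciurus, Zea.

6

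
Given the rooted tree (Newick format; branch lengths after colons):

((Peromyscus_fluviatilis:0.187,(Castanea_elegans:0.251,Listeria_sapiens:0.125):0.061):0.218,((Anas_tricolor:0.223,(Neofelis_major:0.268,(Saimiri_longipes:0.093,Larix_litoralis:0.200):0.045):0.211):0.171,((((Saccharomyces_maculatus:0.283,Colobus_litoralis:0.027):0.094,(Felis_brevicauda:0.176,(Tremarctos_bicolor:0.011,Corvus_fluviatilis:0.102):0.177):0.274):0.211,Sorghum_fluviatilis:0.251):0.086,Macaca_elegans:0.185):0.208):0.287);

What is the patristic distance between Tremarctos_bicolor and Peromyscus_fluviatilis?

1.659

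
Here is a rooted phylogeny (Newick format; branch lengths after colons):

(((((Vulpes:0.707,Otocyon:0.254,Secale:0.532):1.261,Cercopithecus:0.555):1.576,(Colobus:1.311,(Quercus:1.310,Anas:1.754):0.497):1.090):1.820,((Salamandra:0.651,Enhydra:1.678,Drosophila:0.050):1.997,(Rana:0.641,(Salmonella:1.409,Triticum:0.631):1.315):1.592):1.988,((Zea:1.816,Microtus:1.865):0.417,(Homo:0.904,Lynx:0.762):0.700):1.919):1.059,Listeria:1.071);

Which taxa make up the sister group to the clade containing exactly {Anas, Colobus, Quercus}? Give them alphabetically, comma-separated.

Cercopithecus, Otocyon, Secale, Vulpes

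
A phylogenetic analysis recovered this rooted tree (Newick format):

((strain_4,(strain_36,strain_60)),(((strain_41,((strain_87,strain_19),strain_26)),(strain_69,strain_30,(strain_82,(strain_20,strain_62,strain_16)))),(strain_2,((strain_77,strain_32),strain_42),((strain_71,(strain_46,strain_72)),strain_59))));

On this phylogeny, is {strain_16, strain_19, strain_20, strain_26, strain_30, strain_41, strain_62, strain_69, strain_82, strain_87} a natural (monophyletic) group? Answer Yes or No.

Yes

The most recent common ancestor of these taxa subtends ((strain_41,((strain_87,strain_19),strain_26)),(strain_69,strain_30,(strain_82,(strain_20,strain_62,strain_16)))).
That clade has exactly 10 tips — every listed taxon and nothing else — so the group is monophyletic.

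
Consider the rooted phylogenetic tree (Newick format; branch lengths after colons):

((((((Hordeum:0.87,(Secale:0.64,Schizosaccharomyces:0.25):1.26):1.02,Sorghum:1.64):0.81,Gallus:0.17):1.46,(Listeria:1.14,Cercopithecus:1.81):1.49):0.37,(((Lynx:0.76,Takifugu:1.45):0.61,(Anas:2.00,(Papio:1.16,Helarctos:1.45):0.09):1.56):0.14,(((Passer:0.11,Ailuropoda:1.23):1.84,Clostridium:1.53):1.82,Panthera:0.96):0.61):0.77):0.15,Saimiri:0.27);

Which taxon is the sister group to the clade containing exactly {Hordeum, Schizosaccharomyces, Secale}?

Sorghum

The clade containing exactly {Hordeum, Schizosaccharomyces, Secale} attaches to the tree at the node subtending ((Hordeum,(Secale,Schizosaccharomyces)),Sorghum).
The other lineage descending from that same node — the sister group — is the single tip Sorghum.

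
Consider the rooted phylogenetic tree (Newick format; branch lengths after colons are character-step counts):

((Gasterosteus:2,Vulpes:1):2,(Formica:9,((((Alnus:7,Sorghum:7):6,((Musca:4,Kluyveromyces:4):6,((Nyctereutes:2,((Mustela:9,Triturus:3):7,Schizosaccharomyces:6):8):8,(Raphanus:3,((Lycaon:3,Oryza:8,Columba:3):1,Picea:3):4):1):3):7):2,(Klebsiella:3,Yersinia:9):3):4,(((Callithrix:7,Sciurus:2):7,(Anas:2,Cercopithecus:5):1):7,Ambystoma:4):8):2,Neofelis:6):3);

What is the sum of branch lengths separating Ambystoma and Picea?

The path runs Ambystoma → … → MRCA → … → Picea; the MRCA is the node subtending ((((Alnus,Sorghum),((Musca,Kluyveromyces),((Nyctereutes,((Mustela,Triturus),Schizosaccharomyces)),(Raphanus,((Lycaon,Oryza,Columba),Picea))))),(Klebsiella,Yersinia)),(((Callithrix,Sciurus),(Anas,Cercopithecus)),Ambystoma)).
Branch lengths along that path: 4 + 8 + 4 + 2 + 7 + 3 + 1 + 4 + 3 = 36.

36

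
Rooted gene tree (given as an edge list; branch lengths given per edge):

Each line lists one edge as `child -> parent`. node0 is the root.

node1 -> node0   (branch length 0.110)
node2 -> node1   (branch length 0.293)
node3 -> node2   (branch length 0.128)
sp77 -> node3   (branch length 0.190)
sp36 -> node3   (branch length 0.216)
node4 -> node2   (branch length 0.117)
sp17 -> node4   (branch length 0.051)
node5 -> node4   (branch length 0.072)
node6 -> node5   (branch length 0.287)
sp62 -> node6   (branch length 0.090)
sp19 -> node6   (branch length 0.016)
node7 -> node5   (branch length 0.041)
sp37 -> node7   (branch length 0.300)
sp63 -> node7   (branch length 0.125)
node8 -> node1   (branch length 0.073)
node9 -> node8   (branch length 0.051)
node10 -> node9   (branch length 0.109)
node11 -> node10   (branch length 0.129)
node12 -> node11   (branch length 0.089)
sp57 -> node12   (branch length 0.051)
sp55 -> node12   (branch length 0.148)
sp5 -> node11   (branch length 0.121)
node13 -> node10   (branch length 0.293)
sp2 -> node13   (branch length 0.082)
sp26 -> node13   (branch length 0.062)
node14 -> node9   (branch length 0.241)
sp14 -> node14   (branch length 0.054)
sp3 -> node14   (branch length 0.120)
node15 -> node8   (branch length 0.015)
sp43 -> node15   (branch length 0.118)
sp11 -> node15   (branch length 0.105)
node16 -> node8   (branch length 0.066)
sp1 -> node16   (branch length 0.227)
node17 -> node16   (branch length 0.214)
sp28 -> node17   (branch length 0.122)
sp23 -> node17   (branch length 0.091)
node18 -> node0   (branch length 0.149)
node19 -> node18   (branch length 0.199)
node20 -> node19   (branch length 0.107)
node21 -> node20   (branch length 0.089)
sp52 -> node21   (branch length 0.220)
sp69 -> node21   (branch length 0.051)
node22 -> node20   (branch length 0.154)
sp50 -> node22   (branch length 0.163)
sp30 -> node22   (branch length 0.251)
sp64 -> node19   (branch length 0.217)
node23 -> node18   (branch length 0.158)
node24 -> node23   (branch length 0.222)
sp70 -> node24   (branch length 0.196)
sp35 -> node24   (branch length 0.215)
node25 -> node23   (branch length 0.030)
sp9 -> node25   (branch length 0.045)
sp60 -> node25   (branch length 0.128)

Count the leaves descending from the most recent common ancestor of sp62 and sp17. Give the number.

The MRCA of sp62 and sp17 is the node subtending (sp17,((sp62,sp19),(sp37,sp63))).
That clade contains 5 terminal taxa: sp17, sp19, sp37, sp62, sp63.

5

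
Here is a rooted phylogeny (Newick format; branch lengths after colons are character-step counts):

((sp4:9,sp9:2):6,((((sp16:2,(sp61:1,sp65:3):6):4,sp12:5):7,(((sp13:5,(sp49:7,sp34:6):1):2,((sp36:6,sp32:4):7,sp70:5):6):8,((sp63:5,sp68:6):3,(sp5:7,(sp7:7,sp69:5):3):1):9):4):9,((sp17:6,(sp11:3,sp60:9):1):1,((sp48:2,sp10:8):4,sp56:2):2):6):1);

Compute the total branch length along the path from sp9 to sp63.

The path runs sp9 → … → MRCA → … → sp63; the MRCA is the root of the tree.
Branch lengths along that path: 2 + 6 + 1 + 9 + 4 + 9 + 3 + 5 = 39.

39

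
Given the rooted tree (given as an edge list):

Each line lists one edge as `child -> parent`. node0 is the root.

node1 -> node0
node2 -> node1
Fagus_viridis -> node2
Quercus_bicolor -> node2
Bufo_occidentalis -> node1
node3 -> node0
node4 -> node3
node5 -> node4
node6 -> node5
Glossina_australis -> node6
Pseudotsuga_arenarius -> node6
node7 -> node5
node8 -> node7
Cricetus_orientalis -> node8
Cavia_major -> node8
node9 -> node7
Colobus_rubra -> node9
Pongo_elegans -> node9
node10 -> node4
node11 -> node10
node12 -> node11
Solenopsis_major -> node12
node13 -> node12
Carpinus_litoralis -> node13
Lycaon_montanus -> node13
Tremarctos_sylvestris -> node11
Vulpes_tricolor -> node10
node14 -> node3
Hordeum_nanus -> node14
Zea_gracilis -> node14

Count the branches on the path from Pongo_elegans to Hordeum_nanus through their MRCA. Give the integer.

7

The MRCA of Pongo_elegans and Hordeum_nanus is the node subtending ((((Glossina_australis,Pseudotsuga_arenarius),((Cricetus_orientalis,Cavia_major),(Colobus_rubra,Pongo_elegans))),(((Solenopsis_major,(Carpinus_litoralis,Lycaon_montanus)),Tremarctos_sylvestris),Vulpes_tricolor)),(Hordeum_nanus,Zea_gracilis)).
From Pongo_elegans up to that node: 5 branches. From Hordeum_nanus up to the same node: 2 branches. Total: 5 + 2 = 7.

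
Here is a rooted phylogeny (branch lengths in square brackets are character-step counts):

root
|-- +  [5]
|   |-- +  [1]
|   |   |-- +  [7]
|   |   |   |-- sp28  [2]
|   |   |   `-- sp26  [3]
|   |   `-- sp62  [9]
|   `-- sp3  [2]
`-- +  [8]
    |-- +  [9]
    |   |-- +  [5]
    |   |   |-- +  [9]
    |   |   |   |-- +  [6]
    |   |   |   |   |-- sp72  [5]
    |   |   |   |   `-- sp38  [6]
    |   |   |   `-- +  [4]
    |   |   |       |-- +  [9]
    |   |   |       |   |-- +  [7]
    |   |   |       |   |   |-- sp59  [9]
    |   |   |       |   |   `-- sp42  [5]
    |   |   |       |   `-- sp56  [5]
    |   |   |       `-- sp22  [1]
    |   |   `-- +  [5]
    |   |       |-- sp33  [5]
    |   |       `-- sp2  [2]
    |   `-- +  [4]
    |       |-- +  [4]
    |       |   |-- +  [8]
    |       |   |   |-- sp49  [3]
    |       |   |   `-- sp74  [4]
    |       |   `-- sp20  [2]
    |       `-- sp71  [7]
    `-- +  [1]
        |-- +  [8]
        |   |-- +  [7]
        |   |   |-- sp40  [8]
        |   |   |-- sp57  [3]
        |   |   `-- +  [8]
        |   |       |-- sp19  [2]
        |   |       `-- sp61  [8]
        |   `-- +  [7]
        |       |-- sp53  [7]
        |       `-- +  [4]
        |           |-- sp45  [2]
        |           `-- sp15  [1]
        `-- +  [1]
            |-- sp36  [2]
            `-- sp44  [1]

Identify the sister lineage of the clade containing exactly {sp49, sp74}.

sp20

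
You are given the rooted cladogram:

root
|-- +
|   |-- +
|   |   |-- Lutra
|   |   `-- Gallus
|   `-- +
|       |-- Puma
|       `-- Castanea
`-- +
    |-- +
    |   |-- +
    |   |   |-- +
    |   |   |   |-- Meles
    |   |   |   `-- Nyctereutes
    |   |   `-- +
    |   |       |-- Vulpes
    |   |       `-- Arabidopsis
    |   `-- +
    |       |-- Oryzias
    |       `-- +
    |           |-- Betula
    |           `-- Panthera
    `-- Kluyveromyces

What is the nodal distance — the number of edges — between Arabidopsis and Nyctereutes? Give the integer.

The MRCA of Arabidopsis and Nyctereutes is the node subtending ((Meles,Nyctereutes),(Vulpes,Arabidopsis)).
From Arabidopsis up to that node: 2 branches. From Nyctereutes up to the same node: 2 branches. Total: 2 + 2 = 4.

4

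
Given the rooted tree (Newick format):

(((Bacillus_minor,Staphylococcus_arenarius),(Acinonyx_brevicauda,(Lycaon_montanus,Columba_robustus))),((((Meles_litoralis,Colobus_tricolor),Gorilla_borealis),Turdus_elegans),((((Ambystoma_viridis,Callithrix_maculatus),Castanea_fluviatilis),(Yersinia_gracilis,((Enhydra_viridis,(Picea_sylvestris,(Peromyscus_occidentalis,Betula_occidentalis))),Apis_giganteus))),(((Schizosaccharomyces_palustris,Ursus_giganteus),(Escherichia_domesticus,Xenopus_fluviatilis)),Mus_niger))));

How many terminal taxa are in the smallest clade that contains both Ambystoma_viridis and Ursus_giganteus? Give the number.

14

The MRCA of Ambystoma_viridis and Ursus_giganteus is the node subtending ((((Ambystoma_viridis,Callithrix_maculatus),Castanea_fluviatilis),(Yersinia_gracilis,((Enhydra_viridis,(Picea_sylvestris,(Peromyscus_occidentalis,Betula_occidentalis))),Apis_giganteus))),(((Schizosaccharomyces_palustris,Ursus_giganteus),(Escherichia_domesticus,Xenopus_fluviatilis)),Mus_niger)).
That clade contains 14 terminal taxa: Ambystoma_viridis, Apis_giganteus, Betula_occidentalis, Callithrix_maculatus, Castanea_fluviatilis, Enhydra_viridis, Escherichia_domesticus, Mus_niger, Peromyscus_occidentalis, Picea_sylvestris, Schizosaccharomyces_palustris, Ursus_giganteus, Xenopus_fluviatilis, Yersinia_gracilis.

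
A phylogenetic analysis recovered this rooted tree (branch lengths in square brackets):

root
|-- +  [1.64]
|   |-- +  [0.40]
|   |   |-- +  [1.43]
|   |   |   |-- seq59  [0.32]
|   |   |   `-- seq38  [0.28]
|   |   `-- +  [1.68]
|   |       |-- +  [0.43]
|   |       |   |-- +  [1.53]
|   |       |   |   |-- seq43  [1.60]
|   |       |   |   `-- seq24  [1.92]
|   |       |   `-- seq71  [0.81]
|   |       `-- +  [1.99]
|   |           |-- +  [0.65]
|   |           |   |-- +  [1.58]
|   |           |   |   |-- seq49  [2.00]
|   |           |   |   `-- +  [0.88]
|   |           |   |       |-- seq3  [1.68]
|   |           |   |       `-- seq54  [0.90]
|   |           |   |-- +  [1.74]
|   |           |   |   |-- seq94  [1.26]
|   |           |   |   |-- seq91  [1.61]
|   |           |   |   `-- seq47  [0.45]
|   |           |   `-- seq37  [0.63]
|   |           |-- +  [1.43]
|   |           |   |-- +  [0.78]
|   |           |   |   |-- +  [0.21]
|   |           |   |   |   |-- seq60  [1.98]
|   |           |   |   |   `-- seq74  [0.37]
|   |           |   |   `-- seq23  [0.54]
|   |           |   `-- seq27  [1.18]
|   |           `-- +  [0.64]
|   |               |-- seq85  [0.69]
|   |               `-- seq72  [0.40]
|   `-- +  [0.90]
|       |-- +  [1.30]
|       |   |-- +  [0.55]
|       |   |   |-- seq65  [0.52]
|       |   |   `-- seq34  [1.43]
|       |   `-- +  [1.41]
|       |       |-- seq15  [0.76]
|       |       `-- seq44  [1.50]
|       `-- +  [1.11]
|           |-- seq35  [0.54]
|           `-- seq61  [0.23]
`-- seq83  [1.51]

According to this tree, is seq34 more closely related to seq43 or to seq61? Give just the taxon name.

seq61

The MRCA of seq34 and seq61 subtends (((seq65,seq34),(seq15,seq44)),(seq35,seq61)) (6 taxa).
The MRCA of seq34 and seq43 subtends (((seq59,seq38),(((seq43,seq24),seq71),(((seq49,(seq3,seq54)),(seq94,seq91,seq47),seq37),(((seq60,seq74),seq23),seq27),(seq85,seq72)))),(((seq65,seq34),(seq15,seq44)),(seq35,seq61))) (24 taxa).
The first is nested inside the second, so seq34 shares a more recent common ancestor with seq61.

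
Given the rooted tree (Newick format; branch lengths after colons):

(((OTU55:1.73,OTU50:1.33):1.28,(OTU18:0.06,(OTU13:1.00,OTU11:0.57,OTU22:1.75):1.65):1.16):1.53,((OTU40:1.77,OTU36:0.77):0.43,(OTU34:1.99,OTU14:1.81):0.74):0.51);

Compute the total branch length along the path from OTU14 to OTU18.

5.81

The path runs OTU14 → … → MRCA → … → OTU18; the MRCA is the root of the tree.
Branch lengths along that path: 1.81 + 0.74 + 0.51 + 1.53 + 1.16 + 0.06 = 5.81.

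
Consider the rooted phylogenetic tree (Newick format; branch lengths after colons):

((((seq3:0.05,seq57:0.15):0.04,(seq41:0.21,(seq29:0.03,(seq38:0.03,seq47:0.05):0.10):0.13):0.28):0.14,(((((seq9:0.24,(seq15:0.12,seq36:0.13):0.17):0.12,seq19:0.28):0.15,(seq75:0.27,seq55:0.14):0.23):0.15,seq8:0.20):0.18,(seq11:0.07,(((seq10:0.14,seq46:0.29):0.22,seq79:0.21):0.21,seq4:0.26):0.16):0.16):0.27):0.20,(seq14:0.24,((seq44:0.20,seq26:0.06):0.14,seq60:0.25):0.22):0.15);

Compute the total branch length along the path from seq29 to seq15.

The path runs seq29 → … → MRCA → … → seq15; the MRCA is the node subtending (((seq3,seq57),(seq41,(seq29,(seq38,seq47)))),(((((seq9,(seq15,seq36)),seq19),(seq75,seq55)),seq8),(seq11,(((seq10,seq46),seq79),seq4)))).
Branch lengths along that path: 0.03 + 0.13 + 0.28 + 0.14 + 0.27 + 0.18 + 0.15 + 0.15 + 0.12 + 0.17 + 0.12 = 1.74.

1.74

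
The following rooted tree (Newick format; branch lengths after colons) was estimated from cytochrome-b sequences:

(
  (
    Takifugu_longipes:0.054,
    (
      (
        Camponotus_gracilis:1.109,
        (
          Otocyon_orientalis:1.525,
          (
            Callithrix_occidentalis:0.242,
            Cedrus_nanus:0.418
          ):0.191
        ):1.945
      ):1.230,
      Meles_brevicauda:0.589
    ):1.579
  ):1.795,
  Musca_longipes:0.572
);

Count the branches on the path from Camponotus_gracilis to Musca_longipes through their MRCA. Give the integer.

The MRCA of Camponotus_gracilis and Musca_longipes is the root of the tree.
From Camponotus_gracilis up to that node: 4 branches. From Musca_longipes up to the same node: 1 branch. Total: 4 + 1 = 5.

5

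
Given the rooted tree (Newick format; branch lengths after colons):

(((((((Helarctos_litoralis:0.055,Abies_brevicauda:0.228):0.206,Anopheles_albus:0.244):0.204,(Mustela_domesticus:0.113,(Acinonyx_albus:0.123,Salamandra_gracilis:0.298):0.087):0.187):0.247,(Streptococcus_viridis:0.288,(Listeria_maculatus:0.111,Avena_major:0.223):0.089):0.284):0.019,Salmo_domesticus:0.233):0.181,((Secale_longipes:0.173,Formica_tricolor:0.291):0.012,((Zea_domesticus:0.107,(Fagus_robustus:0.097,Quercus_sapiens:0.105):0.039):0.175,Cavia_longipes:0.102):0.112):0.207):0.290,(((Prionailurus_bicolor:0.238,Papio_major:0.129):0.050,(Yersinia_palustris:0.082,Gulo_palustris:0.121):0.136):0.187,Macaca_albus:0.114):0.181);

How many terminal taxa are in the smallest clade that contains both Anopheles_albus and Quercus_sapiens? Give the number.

16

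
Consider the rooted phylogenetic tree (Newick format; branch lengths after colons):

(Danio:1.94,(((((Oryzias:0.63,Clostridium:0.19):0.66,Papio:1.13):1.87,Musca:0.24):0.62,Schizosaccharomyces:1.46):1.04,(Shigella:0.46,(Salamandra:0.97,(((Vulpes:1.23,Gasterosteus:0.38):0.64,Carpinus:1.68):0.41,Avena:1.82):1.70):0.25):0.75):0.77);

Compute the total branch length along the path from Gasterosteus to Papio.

The path runs Gasterosteus → … → MRCA → … → Papio; the MRCA is the node subtending (((((Oryzias,Clostridium),Papio),Musca),Schizosaccharomyces),(Shigella,(Salamandra,(((Vulpes,Gasterosteus),Carpinus),Avena)))).
Branch lengths along that path: 0.38 + 0.64 + 0.41 + 1.70 + 0.25 + 0.75 + 1.04 + 0.62 + 1.87 + 1.13 = 8.79.

8.79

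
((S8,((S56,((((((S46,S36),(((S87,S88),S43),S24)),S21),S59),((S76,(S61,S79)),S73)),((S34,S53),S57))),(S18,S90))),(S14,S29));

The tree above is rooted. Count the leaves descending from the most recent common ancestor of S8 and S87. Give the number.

The MRCA of S8 and S87 is the node subtending (S8,((S56,((((((S46,S36),(((S87,S88),S43),S24)),S21),S59),((S76,(S61,S79)),S73)),((S34,S53),S57))),(S18,S90))).
That clade contains 19 terminal taxa: S18, S21, S24, S34, S36, S43, S46, S53, S56, S57, S59, S61, S73, S76, S79, S8, S87, S88, S90.

19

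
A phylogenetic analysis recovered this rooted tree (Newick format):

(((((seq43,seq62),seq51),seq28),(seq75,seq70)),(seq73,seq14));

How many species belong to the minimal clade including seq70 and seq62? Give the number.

6

The MRCA of seq70 and seq62 is the node subtending ((((seq43,seq62),seq51),seq28),(seq75,seq70)).
That clade contains 6 terminal taxa: seq28, seq43, seq51, seq62, seq70, seq75.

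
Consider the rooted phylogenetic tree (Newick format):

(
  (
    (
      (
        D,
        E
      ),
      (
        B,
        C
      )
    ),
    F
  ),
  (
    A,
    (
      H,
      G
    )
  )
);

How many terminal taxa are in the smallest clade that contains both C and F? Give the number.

The MRCA of C and F is the node subtending (((D,E),(B,C)),F).
That clade contains 5 terminal taxa: B, C, D, E, F.

5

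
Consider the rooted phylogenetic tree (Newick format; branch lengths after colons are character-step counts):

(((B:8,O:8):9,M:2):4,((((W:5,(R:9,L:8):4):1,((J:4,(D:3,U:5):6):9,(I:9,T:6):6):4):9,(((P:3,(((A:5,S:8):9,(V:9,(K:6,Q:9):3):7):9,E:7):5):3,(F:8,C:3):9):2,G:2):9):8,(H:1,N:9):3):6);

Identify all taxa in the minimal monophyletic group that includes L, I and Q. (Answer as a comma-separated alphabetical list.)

A, C, D, E, F, G, I, J, K, L, P, Q, R, S, T, U, V, W

Tracing L: it sits inside (R,L).
Tracing I: it sits inside (I,T).
Tracing Q: it sits inside (K,Q).
The smallest clade enclosing all 3 is (((W,(R,L)),((J,(D,U)),(I,T))),(((P,(((A,S),(V,(K,Q))),E)),(F,C)),G)); the answer is its 18 terminal taxa in alphabetical order.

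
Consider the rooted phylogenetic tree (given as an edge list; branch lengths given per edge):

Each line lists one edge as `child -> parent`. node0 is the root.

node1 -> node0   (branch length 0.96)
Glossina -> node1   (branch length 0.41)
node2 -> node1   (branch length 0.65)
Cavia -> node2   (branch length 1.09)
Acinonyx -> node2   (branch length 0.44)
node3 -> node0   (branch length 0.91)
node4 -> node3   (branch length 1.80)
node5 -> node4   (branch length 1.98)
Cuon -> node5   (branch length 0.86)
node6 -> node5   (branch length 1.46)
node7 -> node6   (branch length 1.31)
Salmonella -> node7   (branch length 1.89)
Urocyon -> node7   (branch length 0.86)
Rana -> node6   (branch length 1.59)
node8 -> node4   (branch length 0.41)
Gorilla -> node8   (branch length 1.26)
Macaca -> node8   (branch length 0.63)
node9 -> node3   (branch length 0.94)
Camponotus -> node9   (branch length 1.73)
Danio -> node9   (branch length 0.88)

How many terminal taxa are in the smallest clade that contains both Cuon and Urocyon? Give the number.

The MRCA of Cuon and Urocyon is the node subtending (Cuon,((Salmonella,Urocyon),Rana)).
That clade contains 4 terminal taxa: Cuon, Rana, Salmonella, Urocyon.

4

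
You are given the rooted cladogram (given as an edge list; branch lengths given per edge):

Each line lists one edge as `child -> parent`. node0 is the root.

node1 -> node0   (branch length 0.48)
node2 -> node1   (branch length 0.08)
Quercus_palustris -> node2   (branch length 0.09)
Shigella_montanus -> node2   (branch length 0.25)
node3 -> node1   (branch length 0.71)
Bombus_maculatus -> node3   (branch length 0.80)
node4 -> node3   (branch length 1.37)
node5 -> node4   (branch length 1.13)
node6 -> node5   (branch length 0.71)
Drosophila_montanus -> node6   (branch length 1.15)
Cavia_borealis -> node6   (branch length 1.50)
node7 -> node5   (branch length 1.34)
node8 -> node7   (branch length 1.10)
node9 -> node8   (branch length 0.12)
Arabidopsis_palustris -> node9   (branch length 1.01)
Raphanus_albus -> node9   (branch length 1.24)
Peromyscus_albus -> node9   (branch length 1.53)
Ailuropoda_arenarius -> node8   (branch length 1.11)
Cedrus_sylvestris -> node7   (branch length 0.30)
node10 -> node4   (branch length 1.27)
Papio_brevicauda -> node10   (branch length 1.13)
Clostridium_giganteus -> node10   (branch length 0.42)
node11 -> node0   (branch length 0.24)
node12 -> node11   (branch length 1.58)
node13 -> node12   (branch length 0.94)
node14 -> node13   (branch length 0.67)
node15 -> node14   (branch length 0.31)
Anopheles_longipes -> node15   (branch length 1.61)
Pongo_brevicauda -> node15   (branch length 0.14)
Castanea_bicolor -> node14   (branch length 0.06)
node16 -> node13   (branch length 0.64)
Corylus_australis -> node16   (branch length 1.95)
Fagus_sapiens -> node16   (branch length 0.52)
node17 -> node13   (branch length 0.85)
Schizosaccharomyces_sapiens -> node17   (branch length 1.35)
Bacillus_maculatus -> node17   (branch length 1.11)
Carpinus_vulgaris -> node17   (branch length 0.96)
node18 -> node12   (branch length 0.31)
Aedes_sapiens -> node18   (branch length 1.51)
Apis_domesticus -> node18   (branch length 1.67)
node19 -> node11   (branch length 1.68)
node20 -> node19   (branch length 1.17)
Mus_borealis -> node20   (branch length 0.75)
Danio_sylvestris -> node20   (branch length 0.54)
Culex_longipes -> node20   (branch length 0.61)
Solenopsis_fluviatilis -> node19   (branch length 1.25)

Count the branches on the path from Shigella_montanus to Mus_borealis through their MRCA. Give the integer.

7

The MRCA of Shigella_montanus and Mus_borealis is the root of the tree.
From Shigella_montanus up to that node: 3 branches. From Mus_borealis up to the same node: 4 branches. Total: 3 + 4 = 7.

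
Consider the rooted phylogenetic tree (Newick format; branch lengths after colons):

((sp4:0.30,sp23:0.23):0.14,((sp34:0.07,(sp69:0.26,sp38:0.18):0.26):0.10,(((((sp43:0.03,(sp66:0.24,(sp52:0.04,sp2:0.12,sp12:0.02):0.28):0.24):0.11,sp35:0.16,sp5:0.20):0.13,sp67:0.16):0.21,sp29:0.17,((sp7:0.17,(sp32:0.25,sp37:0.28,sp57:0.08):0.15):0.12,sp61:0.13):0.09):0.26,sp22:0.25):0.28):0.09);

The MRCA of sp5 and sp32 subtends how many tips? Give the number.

14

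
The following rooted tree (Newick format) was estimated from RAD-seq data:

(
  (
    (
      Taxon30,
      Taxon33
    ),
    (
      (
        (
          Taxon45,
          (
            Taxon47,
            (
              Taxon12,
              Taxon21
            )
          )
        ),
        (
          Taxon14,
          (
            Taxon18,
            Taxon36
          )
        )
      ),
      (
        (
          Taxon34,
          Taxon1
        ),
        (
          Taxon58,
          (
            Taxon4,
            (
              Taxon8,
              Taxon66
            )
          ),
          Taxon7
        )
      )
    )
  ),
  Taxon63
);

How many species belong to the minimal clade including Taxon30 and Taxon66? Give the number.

The MRCA of Taxon30 and Taxon66 is the node subtending ((Taxon30,Taxon33),(((Taxon45,(Taxon47,(Taxon12,Taxon21))),(Taxon14,(Taxon18,Taxon36))),((Taxon34,Taxon1),(Taxon58,(Taxon4,(Taxon8,Taxon66)),Taxon7)))).
That clade contains 16 terminal taxa: Taxon1, Taxon12, Taxon14, Taxon18, Taxon21, Taxon30, Taxon33, Taxon34, Taxon36, Taxon4, Taxon45, Taxon47, Taxon58, Taxon66, Taxon7, Taxon8.

16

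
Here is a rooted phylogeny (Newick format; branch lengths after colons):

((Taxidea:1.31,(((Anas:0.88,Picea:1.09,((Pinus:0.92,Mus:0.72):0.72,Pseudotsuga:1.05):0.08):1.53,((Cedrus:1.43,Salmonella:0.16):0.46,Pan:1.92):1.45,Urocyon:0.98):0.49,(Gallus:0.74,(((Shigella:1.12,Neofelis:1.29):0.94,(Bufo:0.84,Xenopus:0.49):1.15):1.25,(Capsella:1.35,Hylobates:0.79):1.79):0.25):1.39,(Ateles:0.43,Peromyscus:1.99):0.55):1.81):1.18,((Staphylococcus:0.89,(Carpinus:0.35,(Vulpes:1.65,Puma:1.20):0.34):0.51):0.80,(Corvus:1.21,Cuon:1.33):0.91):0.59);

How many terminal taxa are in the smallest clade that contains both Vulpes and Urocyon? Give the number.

The MRCA of Vulpes and Urocyon is the root, so the clade is the entire tree.
That clade contains 25 terminal taxa: Anas, Ateles, Bufo, Capsella, Carpinus, Cedrus, Corvus, Cuon, Gallus, Hylobates, Mus, Neofelis, Pan, Peromyscus, Picea, Pinus, Pseudotsuga, Puma, Salmonella, Shigella, Staphylococcus, Taxidea, Urocyon, Vulpes, Xenopus.

25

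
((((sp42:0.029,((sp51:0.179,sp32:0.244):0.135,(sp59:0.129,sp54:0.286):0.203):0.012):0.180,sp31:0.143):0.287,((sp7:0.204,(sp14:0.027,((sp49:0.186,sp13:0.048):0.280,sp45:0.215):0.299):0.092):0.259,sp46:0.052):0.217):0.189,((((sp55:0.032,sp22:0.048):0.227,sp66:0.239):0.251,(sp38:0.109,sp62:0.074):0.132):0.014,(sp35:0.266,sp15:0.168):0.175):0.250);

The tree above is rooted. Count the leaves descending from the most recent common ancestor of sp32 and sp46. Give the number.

The MRCA of sp32 and sp46 is the node subtending (((sp42,((sp51,sp32),(sp59,sp54))),sp31),((sp7,(sp14,((sp49,sp13),sp45))),sp46)).
That clade contains 12 terminal taxa: sp13, sp14, sp31, sp32, sp42, sp45, sp46, sp49, sp51, sp54, sp59, sp7.

12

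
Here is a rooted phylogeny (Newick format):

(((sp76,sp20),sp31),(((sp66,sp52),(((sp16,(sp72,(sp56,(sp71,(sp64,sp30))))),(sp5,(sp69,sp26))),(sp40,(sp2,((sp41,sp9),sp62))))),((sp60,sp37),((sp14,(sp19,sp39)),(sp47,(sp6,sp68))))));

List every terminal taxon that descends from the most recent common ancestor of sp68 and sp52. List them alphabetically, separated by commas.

Tracing sp68: it sits inside (sp6,sp68).
Tracing sp52: it sits inside (sp66,sp52).
The smallest clade enclosing both is (((sp66,sp52),(((sp16,(sp72,(sp56,(sp71,(sp64,sp30))))),(sp5,(sp69,sp26))),(sp40,(sp2,((sp41,sp9),sp62))))),((sp60,sp37),((sp14,(sp19,sp39)),(sp47,(sp6,sp68))))); the answer is its 24 terminal taxa in alphabetical order.

sp14, sp16, sp19, sp2, sp26, sp30, sp37, sp39, sp40, sp41, sp47, sp5, sp52, sp56, sp6, sp60, sp62, sp64, sp66, sp68, sp69, sp71, sp72, sp9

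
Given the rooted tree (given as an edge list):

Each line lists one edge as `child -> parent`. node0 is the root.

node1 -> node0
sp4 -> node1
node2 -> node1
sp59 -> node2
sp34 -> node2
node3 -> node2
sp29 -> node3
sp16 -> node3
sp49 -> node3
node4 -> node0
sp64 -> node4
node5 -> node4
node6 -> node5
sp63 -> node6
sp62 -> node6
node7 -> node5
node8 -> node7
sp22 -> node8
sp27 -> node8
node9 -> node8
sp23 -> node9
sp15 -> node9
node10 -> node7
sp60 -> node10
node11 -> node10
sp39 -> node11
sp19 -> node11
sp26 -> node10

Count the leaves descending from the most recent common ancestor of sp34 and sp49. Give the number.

5

The MRCA of sp34 and sp49 is the node subtending (sp59,sp34,(sp29,sp16,sp49)).
That clade contains 5 terminal taxa: sp16, sp29, sp34, sp49, sp59.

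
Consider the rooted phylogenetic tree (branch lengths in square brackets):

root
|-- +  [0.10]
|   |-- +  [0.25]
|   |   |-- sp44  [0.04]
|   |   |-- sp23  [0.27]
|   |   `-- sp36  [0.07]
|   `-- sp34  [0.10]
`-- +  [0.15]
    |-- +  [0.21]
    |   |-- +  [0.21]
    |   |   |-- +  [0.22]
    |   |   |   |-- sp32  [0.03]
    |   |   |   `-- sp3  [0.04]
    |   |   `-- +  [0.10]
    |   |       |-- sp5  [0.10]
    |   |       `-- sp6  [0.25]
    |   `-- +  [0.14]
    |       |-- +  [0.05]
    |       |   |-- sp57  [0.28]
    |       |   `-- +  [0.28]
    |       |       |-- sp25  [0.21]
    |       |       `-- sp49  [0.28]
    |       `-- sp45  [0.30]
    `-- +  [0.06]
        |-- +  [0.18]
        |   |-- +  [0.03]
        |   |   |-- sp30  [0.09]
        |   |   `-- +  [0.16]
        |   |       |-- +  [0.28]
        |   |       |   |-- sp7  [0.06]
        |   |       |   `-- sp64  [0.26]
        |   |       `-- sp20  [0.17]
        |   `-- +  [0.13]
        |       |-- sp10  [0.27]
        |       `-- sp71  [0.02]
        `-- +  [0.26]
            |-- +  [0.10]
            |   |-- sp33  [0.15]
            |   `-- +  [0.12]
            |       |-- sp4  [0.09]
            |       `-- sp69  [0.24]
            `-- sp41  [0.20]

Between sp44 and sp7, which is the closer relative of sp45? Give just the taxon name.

sp7

The MRCA of sp45 and sp7 subtends ((((sp32,sp3),(sp5,sp6)),((sp57,(sp25,sp49)),sp45)),(((sp30,((sp7,sp64),sp20)),(sp10,sp71)),((sp33,(sp4,sp69)),sp41))) (18 taxa).
The MRCA of sp45 and sp44 is the root, subtending the entire tree (22 taxa).
The first is nested inside the second, so sp45 shares a more recent common ancestor with sp7.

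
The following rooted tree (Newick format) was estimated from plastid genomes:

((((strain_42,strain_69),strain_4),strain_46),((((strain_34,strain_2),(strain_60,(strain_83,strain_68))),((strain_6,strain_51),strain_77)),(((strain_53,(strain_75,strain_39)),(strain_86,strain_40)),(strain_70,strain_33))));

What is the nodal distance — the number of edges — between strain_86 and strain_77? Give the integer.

The MRCA of strain_86 and strain_77 is the node subtending ((((strain_34,strain_2),(strain_60,(strain_83,strain_68))),((strain_6,strain_51),strain_77)),(((strain_53,(strain_75,strain_39)),(strain_86,strain_40)),(strain_70,strain_33))).
From strain_86 up to that node: 4 branches. From strain_77 up to the same node: 3 branches. Total: 4 + 3 = 7.

7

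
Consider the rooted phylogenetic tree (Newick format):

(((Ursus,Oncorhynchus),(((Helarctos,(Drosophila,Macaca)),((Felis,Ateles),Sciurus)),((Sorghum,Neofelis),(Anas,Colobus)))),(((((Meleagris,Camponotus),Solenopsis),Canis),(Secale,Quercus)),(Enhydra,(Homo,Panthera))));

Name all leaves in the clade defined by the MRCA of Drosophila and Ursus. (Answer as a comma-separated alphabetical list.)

Tracing Drosophila: it sits inside (Drosophila,Macaca).
Tracing Ursus: it sits inside (Ursus,Oncorhynchus).
The smallest clade enclosing both is ((Ursus,Oncorhynchus),(((Helarctos,(Drosophila,Macaca)),((Felis,Ateles),Sciurus)),((Sorghum,Neofelis),(Anas,Colobus)))); the answer is its 12 terminal taxa in alphabetical order.

Anas, Ateles, Colobus, Drosophila, Felis, Helarctos, Macaca, Neofelis, Oncorhynchus, Sciurus, Sorghum, Ursus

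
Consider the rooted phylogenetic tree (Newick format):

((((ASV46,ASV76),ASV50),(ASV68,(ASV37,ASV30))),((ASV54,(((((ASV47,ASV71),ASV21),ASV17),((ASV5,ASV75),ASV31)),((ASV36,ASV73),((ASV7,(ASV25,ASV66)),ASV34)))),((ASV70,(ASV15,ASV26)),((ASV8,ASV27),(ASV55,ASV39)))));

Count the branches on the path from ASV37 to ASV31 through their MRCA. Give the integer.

10

The MRCA of ASV37 and ASV31 is the root of the tree.
From ASV37 up to that node: 4 branches. From ASV31 up to the same node: 6 branches. Total: 4 + 6 = 10.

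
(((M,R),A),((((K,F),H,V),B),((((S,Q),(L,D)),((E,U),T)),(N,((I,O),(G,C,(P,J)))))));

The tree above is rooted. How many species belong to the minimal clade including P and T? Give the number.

The MRCA of P and T is the node subtending ((((S,Q),(L,D)),((E,U),T)),(N,((I,O),(G,C,(P,J))))).
That clade contains 14 terminal taxa: C, D, E, G, I, J, L, N, O, P, Q, S, T, U.

14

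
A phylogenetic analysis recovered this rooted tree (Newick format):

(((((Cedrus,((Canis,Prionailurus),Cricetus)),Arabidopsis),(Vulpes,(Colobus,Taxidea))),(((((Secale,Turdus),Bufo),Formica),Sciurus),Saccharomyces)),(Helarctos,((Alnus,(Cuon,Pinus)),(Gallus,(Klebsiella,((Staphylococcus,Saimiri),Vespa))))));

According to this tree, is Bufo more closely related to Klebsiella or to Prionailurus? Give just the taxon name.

Prionailurus

The MRCA of Bufo and Prionailurus subtends ((((Cedrus,((Canis,Prionailurus),Cricetus)),Arabidopsis),(Vulpes,(Colobus,Taxidea))),(((((Secale,Turdus),Bufo),Formica),Sciurus),Saccharomyces)) (14 taxa).
The MRCA of Bufo and Klebsiella is the root, subtending the entire tree (23 taxa).
The first is nested inside the second, so Bufo shares a more recent common ancestor with Prionailurus.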